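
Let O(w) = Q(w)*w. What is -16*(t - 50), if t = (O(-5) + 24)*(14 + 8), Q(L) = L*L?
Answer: 36352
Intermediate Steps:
Q(L) = L²
O(w) = w³ (O(w) = w²*w = w³)
t = -2222 (t = ((-5)³ + 24)*(14 + 8) = (-125 + 24)*22 = -101*22 = -2222)
-16*(t - 50) = -16*(-2222 - 50) = -16*(-2272) = 36352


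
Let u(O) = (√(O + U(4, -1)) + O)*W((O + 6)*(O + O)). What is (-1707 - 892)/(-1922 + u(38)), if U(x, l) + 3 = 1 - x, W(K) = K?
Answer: -162632425/7652343874 + 8691056*√2/3826171937 ≈ -0.018040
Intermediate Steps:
U(x, l) = -2 - x (U(x, l) = -3 + (1 - x) = -2 - x)
u(O) = 2*O*(6 + O)*(O + √(-6 + O)) (u(O) = (√(O + (-2 - 1*4)) + O)*((O + 6)*(O + O)) = (√(O + (-2 - 4)) + O)*((6 + O)*(2*O)) = (√(O - 6) + O)*(2*O*(6 + O)) = (√(-6 + O) + O)*(2*O*(6 + O)) = (O + √(-6 + O))*(2*O*(6 + O)) = 2*O*(6 + O)*(O + √(-6 + O)))
(-1707 - 892)/(-1922 + u(38)) = (-1707 - 892)/(-1922 + 2*38*(6 + 38)*(38 + √(-6 + 38))) = -2599/(-1922 + 2*38*44*(38 + √32)) = -2599/(-1922 + 2*38*44*(38 + 4*√2)) = -2599/(-1922 + (127072 + 13376*√2)) = -2599/(125150 + 13376*√2)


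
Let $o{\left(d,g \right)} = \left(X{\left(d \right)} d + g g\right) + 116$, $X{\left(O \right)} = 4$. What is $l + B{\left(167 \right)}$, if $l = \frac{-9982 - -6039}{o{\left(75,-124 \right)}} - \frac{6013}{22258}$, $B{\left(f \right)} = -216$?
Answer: $- \frac{38053180583}{175749168} \approx -216.52$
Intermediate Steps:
$o{\left(d,g \right)} = 116 + g^{2} + 4 d$ ($o{\left(d,g \right)} = \left(4 d + g g\right) + 116 = \left(4 d + g^{2}\right) + 116 = \left(g^{2} + 4 d\right) + 116 = 116 + g^{2} + 4 d$)
$l = - \frac{91360295}{175749168}$ ($l = \frac{-9982 - -6039}{116 + \left(-124\right)^{2} + 4 \cdot 75} - \frac{6013}{22258} = \frac{-9982 + 6039}{116 + 15376 + 300} - \frac{6013}{22258} = - \frac{3943}{15792} - \frac{6013}{22258} = - \frac{91360295}{175749168} \approx -0.51983$)
$l + B{\left(167 \right)} = - \frac{91360295}{175749168} - 216 = - \frac{38053180583}{175749168}$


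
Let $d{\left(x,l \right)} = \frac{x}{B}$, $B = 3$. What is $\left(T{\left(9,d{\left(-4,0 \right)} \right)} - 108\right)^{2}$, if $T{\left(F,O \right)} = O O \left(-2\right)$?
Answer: $\frac{1008016}{81} \approx 12445.0$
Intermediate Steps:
$d{\left(x,l \right)} = \frac{x}{3}$
$T{\left(F,O \right)} = - 2 O^{2}$ ($T{\left(F,O \right)} = O^{2} \left(-2\right) = - 2 O^{2}$)
$\left(T{\left(9,d{\left(-4,0 \right)} \right)} - 108\right)^{2} = \left(- 2 \left(\frac{1}{3} \left(-4\right)\right)^{2} - 108\right)^{2} = \left(- 2 \left(- \frac{4}{3}\right)^{2} - 108\right)^{2} = \left(\left(-2\right) \frac{16}{9} - 108\right)^{2} = \left(- \frac{32}{9} - 108\right)^{2} = \left(- \frac{1004}{9}\right)^{2} = \frac{1008016}{81}$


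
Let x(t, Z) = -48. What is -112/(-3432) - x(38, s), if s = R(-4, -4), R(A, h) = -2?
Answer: 20606/429 ≈ 48.033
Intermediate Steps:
s = -2
-112/(-3432) - x(38, s) = -112/(-3432) - 1*(-48) = -112*(-1/3432) + 48 = 14/429 + 48 = 20606/429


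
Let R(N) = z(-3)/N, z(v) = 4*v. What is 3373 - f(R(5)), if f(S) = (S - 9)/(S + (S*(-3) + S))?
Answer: 13511/4 ≈ 3377.8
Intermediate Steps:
R(N) = -12/N (R(N) = (4*(-3))/N = -12/N)
f(S) = -(-9 + S)/S (f(S) = (-9 + S)/(S + (-3*S + S)) = (-9 + S)/(S - 2*S) = (-9 + S)/((-S)) = (-9 + S)*(-1/S) = -(-9 + S)/S)
3373 - f(R(5)) = 3373 - (9 - (-12)/5)/((-12/5)) = 3373 - (9 - (-12)/5)/((-12*⅕)) = 3373 - (9 - 1*(-12/5))/(-12/5) = 3373 - (-5)*(9 + 12/5)/12 = 3373 - (-5)*57/(12*5) = 3373 - 1*(-19/4) = 3373 + 19/4 = 13511/4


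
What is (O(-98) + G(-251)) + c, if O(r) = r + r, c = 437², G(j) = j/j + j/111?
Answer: 21175663/111 ≈ 1.9077e+5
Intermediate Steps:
G(j) = 1 + j/111 (G(j) = 1 + j*(1/111) = 1 + j/111)
c = 190969
O(r) = 2*r
(O(-98) + G(-251)) + c = (2*(-98) + (1 + (1/111)*(-251))) + 190969 = (-196 + (1 - 251/111)) + 190969 = (-196 - 140/111) + 190969 = -21896/111 + 190969 = 21175663/111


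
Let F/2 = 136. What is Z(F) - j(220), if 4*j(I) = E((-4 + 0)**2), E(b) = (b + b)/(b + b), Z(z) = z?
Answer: 1087/4 ≈ 271.75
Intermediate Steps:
F = 272 (F = 2*136 = 272)
E(b) = 1 (E(b) = (2*b)/((2*b)) = (2*b)*(1/(2*b)) = 1)
j(I) = 1/4 (j(I) = (1/4)*1 = 1/4)
Z(F) - j(220) = 272 - 1*1/4 = 272 - 1/4 = 1087/4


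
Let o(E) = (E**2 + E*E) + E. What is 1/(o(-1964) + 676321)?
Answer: 1/8388949 ≈ 1.1920e-7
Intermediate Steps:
o(E) = E + 2*E**2 (o(E) = (E**2 + E**2) + E = 2*E**2 + E = E + 2*E**2)
1/(o(-1964) + 676321) = 1/(-1964*(1 + 2*(-1964)) + 676321) = 1/(-1964*(1 - 3928) + 676321) = 1/(-1964*(-3927) + 676321) = 1/(7712628 + 676321) = 1/8388949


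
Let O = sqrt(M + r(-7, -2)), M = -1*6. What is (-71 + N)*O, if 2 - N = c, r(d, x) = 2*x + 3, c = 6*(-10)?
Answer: -9*I*sqrt(7) ≈ -23.812*I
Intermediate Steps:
M = -6
c = -60
r(d, x) = 3 + 2*x
O = I*sqrt(7) (O = sqrt(-6 + (3 + 2*(-2))) = sqrt(-6 + (3 - 4)) = sqrt(-6 - 1) = sqrt(-7) = I*sqrt(7) ≈ 2.6458*I)
N = 62 (N = 2 - 1*(-60) = 2 + 60 = 62)
(-71 + N)*O = (-71 + 62)*(I*sqrt(7)) = -9*I*sqrt(7)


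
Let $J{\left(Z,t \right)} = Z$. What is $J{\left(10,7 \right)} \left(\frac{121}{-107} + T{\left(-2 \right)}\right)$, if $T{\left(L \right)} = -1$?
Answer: $- \frac{2280}{107} \approx -21.308$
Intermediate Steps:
$J{\left(10,7 \right)} \left(\frac{121}{-107} + T{\left(-2 \right)}\right) = 10 \left(\frac{121}{-107} - 1\right) = 10 \left(121 \left(- \frac{1}{107}\right) - 1\right) = 10 \left(- \frac{121}{107} - 1\right) = 10 \left(- \frac{228}{107}\right) = - \frac{2280}{107}$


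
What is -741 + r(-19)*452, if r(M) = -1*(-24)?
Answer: 10107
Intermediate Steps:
r(M) = 24
-741 + r(-19)*452 = -741 + 24*452 = -741 + 10848 = 10107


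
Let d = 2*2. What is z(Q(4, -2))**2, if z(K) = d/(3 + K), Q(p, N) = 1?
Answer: 1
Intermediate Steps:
d = 4
z(K) = 4/(3 + K)
z(Q(4, -2))**2 = (4/(3 + 1))**2 = (4/4)**2 = (4*(1/4))**2 = 1**2 = 1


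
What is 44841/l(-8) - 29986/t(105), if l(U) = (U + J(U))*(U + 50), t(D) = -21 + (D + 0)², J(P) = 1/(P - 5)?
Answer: -4329916/32095 ≈ -134.91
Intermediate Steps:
J(P) = 1/(-5 + P)
t(D) = -21 + D²
l(U) = (50 + U)*(U + 1/(-5 + U)) (l(U) = (U + 1/(-5 + U))*(U + 50) = (U + 1/(-5 + U))*(50 + U) = (50 + U)*(U + 1/(-5 + U)))
44841/l(-8) - 29986/t(105) = 44841/(((50 - 8 - 8*(-5 - 8)*(50 - 8))/(-5 - 8))) - 29986/(-21 + 105²) = 44841/(((50 - 8 - 8*(-13)*42)/(-13))) - 29986/(-21 + 11025) = 44841/((-(50 - 8 + 4368)/13)) - 29986/11004 = 44841/((-1/13*4410)) - 29986*1/11004 = 44841/(-4410/13) - 14993/5502 = 44841*(-13/4410) - 14993/5502 = -194311/1470 - 14993/5502 = -4329916/32095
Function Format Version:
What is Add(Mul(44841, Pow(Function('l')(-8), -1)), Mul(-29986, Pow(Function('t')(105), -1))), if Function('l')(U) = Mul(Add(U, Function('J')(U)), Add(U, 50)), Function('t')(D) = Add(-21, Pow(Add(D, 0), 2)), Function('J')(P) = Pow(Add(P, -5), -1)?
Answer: Rational(-4329916, 32095) ≈ -134.91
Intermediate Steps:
Function('J')(P) = Pow(Add(-5, P), -1)
Function('t')(D) = Add(-21, Pow(D, 2))
Function('l')(U) = Mul(Add(50, U), Add(U, Pow(Add(-5, U), -1))) (Function('l')(U) = Mul(Add(U, Pow(Add(-5, U), -1)), Add(U, 50)) = Mul(Add(U, Pow(Add(-5, U), -1)), Add(50, U)) = Mul(Add(50, U), Add(U, Pow(Add(-5, U), -1))))
Add(Mul(44841, Pow(Function('l')(-8), -1)), Mul(-29986, Pow(Function('t')(105), -1))) = Add(Mul(44841, Pow(Mul(Pow(Add(-5, -8), -1), Add(50, -8, Mul(-8, Add(-5, -8), Add(50, -8)))), -1)), Mul(-29986, Pow(Add(-21, Pow(105, 2)), -1))) = Add(Mul(44841, Pow(Mul(Pow(-13, -1), Add(50, -8, Mul(-8, -13, 42))), -1)), Mul(-29986, Pow(Add(-21, 11025), -1))) = Add(Mul(44841, Pow(Mul(Rational(-1, 13), Add(50, -8, 4368)), -1)), Mul(-29986, Pow(11004, -1))) = Add(Mul(44841, Pow(Mul(Rational(-1, 13), 4410), -1)), Mul(-29986, Rational(1, 11004))) = Add(Mul(44841, Pow(Rational(-4410, 13), -1)), Rational(-14993, 5502)) = Add(Mul(44841, Rational(-13, 4410)), Rational(-14993, 5502)) = Add(Rational(-194311, 1470), Rational(-14993, 5502)) = Rational(-4329916, 32095)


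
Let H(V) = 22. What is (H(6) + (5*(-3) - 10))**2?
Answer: 9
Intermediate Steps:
(H(6) + (5*(-3) - 10))**2 = (22 + (5*(-3) - 10))**2 = (22 + (-15 - 10))**2 = (22 - 25)**2 = (-3)**2 = 9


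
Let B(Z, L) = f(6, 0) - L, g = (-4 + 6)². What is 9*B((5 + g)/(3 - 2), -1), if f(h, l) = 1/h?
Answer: 21/2 ≈ 10.500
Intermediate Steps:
g = 4 (g = 2² = 4)
B(Z, L) = ⅙ - L (B(Z, L) = 1/6 - L = ⅙ - L)
9*B((5 + g)/(3 - 2), -1) = 9*(⅙ - 1*(-1)) = 9*(⅙ + 1) = 9*(7/6) = 21/2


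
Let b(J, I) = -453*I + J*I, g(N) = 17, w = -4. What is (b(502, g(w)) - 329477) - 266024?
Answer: -594668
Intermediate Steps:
b(J, I) = -453*I + I*J
(b(502, g(w)) - 329477) - 266024 = (17*(-453 + 502) - 329477) - 266024 = (17*49 - 329477) - 266024 = (833 - 329477) - 266024 = -328644 - 266024 = -594668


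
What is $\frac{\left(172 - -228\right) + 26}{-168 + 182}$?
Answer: $\frac{213}{7} \approx 30.429$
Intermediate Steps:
$\frac{\left(172 - -228\right) + 26}{-168 + 182} = \frac{\left(172 + 228\right) + 26}{14} = \left(400 + 26\right) \frac{1}{14} = 426 \cdot \frac{1}{14} = \frac{213}{7}$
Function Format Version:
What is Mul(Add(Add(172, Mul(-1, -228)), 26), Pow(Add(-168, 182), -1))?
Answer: Rational(213, 7) ≈ 30.429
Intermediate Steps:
Mul(Add(Add(172, Mul(-1, -228)), 26), Pow(Add(-168, 182), -1)) = Mul(Add(Add(172, 228), 26), Pow(14, -1)) = Mul(Add(400, 26), Rational(1, 14)) = Mul(426, Rational(1, 14)) = Rational(213, 7)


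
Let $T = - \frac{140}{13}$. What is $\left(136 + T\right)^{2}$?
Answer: $\frac{2650384}{169} \approx 15683.0$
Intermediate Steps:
$T = - \frac{140}{13}$ ($T = \left(-140\right) \frac{1}{13} = - \frac{140}{13} \approx -10.769$)
$\left(136 + T\right)^{2} = \left(136 - \frac{140}{13}\right)^{2} = \left(\frac{1628}{13}\right)^{2} = \frac{2650384}{169}$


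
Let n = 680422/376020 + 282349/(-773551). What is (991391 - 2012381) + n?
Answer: -148487800864351129/145435323510 ≈ -1.0210e+6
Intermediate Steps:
n = 210086123771/145435323510 (n = 680422*(1/376020) + 282349*(-1/773551) = 340211/188010 - 282349/773551 = 210086123771/145435323510 ≈ 1.4445)
(991391 - 2012381) + n = (991391 - 2012381) + 210086123771/145435323510 = -1020990 + 210086123771/145435323510 = -148487800864351129/145435323510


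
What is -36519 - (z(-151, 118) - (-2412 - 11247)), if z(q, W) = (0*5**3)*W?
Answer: -50178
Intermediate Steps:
z(q, W) = 0 (z(q, W) = (0*125)*W = 0*W = 0)
-36519 - (z(-151, 118) - (-2412 - 11247)) = -36519 - (0 - (-2412 - 11247)) = -36519 - (0 - 1*(-13659)) = -36519 - (0 + 13659) = -36519 - 1*13659 = -36519 - 13659 = -50178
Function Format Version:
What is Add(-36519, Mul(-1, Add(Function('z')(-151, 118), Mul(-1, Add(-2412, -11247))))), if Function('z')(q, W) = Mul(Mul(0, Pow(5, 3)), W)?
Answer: -50178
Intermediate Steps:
Function('z')(q, W) = 0 (Function('z')(q, W) = Mul(Mul(0, 125), W) = Mul(0, W) = 0)
Add(-36519, Mul(-1, Add(Function('z')(-151, 118), Mul(-1, Add(-2412, -11247))))) = Add(-36519, Mul(-1, Add(0, Mul(-1, Add(-2412, -11247))))) = Add(-36519, Mul(-1, Add(0, Mul(-1, -13659)))) = Add(-36519, Mul(-1, Add(0, 13659))) = Add(-36519, Mul(-1, 13659)) = Add(-36519, -13659) = -50178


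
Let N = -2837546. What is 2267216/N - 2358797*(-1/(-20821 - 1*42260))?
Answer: -3418106622329/89497619613 ≈ -38.192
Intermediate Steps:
2267216/N - 2358797*(-1/(-20821 - 1*42260)) = 2267216/(-2837546) - 2358797*(-1/(-20821 - 1*42260)) = 2267216*(-1/2837546) - 2358797*(-1/(-20821 - 42260)) = -1133608/1418773 - 2358797/((-1*(-63081))) = -1133608/1418773 - 2358797/63081 = -3418106622329/89497619613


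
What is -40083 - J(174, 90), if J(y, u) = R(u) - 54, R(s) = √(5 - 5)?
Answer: -40029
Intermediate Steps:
R(s) = 0 (R(s) = √0 = 0)
J(y, u) = -54 (J(y, u) = 0 - 54 = -54)
-40083 - J(174, 90) = -40083 - 1*(-54) = -40083 + 54 = -40029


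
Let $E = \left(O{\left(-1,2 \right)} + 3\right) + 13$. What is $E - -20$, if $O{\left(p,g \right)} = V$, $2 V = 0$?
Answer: $36$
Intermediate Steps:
$V = 0$ ($V = \frac{1}{2} \cdot 0 = 0$)
$O{\left(p,g \right)} = 0$
$E = 16$ ($E = \left(0 + 3\right) + 13 = 3 + 13 = 16$)
$E - -20 = 16 - -20 = 16 + 20 = 36$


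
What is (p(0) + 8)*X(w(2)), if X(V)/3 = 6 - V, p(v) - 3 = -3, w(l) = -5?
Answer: 264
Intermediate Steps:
p(v) = 0 (p(v) = 3 - 3 = 0)
X(V) = 18 - 3*V (X(V) = 3*(6 - V) = 18 - 3*V)
(p(0) + 8)*X(w(2)) = (0 + 8)*(18 - 3*(-5)) = 8*(18 + 15) = 8*33 = 264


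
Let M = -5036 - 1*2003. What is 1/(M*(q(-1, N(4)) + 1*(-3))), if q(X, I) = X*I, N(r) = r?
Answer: 1/49273 ≈ 2.0295e-5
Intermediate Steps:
M = -7039 (M = -5036 - 2003 = -7039)
q(X, I) = I*X
1/(M*(q(-1, N(4)) + 1*(-3))) = 1/(-7039*(4*(-1) + 1*(-3))) = 1/(-7039*(-4 - 3)) = 1/(-7039*(-7)) = 1/49273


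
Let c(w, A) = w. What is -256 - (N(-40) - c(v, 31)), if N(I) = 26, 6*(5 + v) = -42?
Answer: -294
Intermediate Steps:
v = -12 (v = -5 + (⅙)*(-42) = -5 - 7 = -12)
-256 - (N(-40) - c(v, 31)) = -256 - (26 - 1*(-12)) = -256 - (26 + 12) = -256 - 1*38 = -256 - 38 = -294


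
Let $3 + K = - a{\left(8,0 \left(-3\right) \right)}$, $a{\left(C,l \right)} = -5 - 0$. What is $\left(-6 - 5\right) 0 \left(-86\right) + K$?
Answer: $2$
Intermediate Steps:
$a{\left(C,l \right)} = -5$ ($a{\left(C,l \right)} = -5 + 0 = -5$)
$K = 2$ ($K = -3 - -5 = -3 + 5 = 2$)
$\left(-6 - 5\right) 0 \left(-86\right) + K = \left(-6 - 5\right) 0 \left(-86\right) + 2 = \left(-11\right) 0 \left(-86\right) + 2 = 0 \left(-86\right) + 2 = 0 + 2 = 2$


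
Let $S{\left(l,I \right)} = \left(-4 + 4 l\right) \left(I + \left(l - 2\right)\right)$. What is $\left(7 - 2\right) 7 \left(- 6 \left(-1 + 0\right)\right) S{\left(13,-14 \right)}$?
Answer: $-30240$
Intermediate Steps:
$S{\left(l,I \right)} = \left(-4 + 4 l\right) \left(-2 + I + l\right)$ ($S{\left(l,I \right)} = \left(-4 + 4 l\right) \left(I + \left(-2 + l\right)\right) = \left(-4 + 4 l\right) \left(-2 + I + l\right)$)
$\left(7 - 2\right) 7 \left(- 6 \left(-1 + 0\right)\right) S{\left(13,-14 \right)} = \left(7 - 2\right) 7 \left(- 6 \left(-1 + 0\right)\right) \left(8 - 156 - -56 + 4 \cdot 13^{2} + 4 \left(-14\right) 13\right) = 5 \cdot 7 \left(\left(-6\right) \left(-1\right)\right) \left(8 - 156 + 56 + 4 \cdot 169 - 728\right) = 35 \cdot 6 \left(8 - 156 + 56 + 676 - 728\right) = 210 \left(-144\right) = -30240$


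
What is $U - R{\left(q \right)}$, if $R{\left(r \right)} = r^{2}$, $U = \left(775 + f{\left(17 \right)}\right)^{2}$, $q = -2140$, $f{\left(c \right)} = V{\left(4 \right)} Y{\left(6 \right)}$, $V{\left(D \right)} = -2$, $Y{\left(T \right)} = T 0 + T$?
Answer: $-3997431$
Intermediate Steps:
$Y{\left(T \right)} = T$ ($Y{\left(T \right)} = 0 + T = T$)
$f{\left(c \right)} = -12$ ($f{\left(c \right)} = \left(-2\right) 6 = -12$)
$U = 582169$ ($U = \left(775 - 12\right)^{2} = 763^{2} = 582169$)
$U - R{\left(q \right)} = 582169 - \left(-2140\right)^{2} = 582169 - 4579600 = -3997431$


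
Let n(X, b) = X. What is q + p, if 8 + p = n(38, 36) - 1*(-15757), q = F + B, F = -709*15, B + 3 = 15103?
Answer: 20252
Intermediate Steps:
B = 15100 (B = -3 + 15103 = 15100)
F = -10635
q = 4465 (q = -10635 + 15100 = 4465)
p = 15787 (p = -8 + (38 - 1*(-15757)) = -8 + (38 + 15757) = -8 + 15795 = 15787)
q + p = 4465 + 15787 = 20252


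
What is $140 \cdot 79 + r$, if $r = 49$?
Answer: $11109$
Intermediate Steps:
$140 \cdot 79 + r = 140 \cdot 79 + 49 = 11060 + 49 = 11109$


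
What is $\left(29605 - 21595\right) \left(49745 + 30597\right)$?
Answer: $643539420$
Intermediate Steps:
$\left(29605 - 21595\right) \left(49745 + 30597\right) = 8010 \cdot 80342 = 643539420$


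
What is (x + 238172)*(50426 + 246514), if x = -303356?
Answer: -19355736960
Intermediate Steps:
(x + 238172)*(50426 + 246514) = (-303356 + 238172)*(50426 + 246514) = -65184*296940 = -19355736960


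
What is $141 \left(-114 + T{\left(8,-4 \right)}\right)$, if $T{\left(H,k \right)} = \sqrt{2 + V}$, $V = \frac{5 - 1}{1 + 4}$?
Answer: $-16074 + \frac{141 \sqrt{70}}{5} \approx -15838.0$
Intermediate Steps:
$V = \frac{4}{5} \approx 0.8$
$T{\left(H,k \right)} = \frac{\sqrt{70}}{5}$ ($T{\left(H,k \right)} = \sqrt{2 + \frac{4}{5}} = \sqrt{\frac{14}{5}} = \frac{\sqrt{70}}{5}$)
$141 \left(-114 + T{\left(8,-4 \right)}\right) = 141 \left(-114 + \frac{\sqrt{70}}{5}\right) = -16074 + \frac{141 \sqrt{70}}{5}$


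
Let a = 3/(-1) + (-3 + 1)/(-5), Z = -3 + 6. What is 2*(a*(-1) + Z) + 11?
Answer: 111/5 ≈ 22.200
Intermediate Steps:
Z = 3
a = -13/5 (a = 3*(-1) - 2*(-⅕) = -3 + ⅖ = -13/5 ≈ -2.6000)
2*(a*(-1) + Z) + 11 = 2*(-13/5*(-1) + 3) + 11 = 2*(13/5 + 3) + 11 = 2*(28/5) + 11 = 56/5 + 11 = 111/5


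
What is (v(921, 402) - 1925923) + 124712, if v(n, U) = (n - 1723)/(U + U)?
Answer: -724087223/402 ≈ -1.8012e+6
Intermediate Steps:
v(n, U) = (-1723 + n)/(2*U) (v(n, U) = (-1723 + n)/((2*U)) = (-1723 + n)*(1/(2*U)) = (-1723 + n)/(2*U))
(v(921, 402) - 1925923) + 124712 = ((1/2)*(-1723 + 921)/402 - 1925923) + 124712 = ((1/2)*(1/402)*(-802) - 1925923) + 124712 = (-401/402 - 1925923) + 124712 = -774221447/402 + 124712 = -724087223/402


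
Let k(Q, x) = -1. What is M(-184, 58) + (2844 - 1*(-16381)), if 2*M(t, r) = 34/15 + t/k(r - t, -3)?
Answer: 289772/15 ≈ 19318.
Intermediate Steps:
M(t, r) = 17/15 - t/2 (M(t, r) = (34/15 + t/(-1))/2 = (34*(1/15) + t*(-1))/2 = (34/15 - t)/2 = 17/15 - t/2)
M(-184, 58) + (2844 - 1*(-16381)) = (17/15 - ½*(-184)) + (2844 - 1*(-16381)) = (17/15 + 92) + (2844 + 16381) = 1397/15 + 19225 = 289772/15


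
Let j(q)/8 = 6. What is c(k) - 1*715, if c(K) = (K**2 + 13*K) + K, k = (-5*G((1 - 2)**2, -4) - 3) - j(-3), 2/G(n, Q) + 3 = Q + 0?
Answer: 51368/49 ≈ 1048.3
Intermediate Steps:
j(q) = 48 (j(q) = 8*6 = 48)
G(n, Q) = 2/(-3 + Q) (G(n, Q) = 2/(-3 + (Q + 0)) = 2/(-3 + Q))
k = -347/7 (k = (-10/(-3 - 4) - 3) - 1*48 = (-10/(-7) - 3) - 48 = (-10*(-1)/7 - 3) - 48 = (-5*(-2/7) - 3) - 48 = (10/7 - 3) - 48 = -11/7 - 48 = -347/7 ≈ -49.571)
c(K) = K**2 + 14*K
c(k) - 1*715 = -347*(14 - 347/7)/7 - 1*715 = -347/7*(-249/7) - 715 = 86403/49 - 715 = 51368/49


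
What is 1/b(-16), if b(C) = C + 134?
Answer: 1/118 ≈ 0.0084746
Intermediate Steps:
b(C) = 134 + C
1/b(-16) = 1/(134 - 16) = 1/118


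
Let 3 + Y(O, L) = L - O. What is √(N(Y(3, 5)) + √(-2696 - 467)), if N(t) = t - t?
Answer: 3163^(¼)*√I ≈ 5.3029 + 5.3029*I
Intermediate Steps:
Y(O, L) = -3 + L - O (Y(O, L) = -3 + (L - O) = -3 + L - O)
N(t) = 0
√(N(Y(3, 5)) + √(-2696 - 467)) = √(0 + √(-2696 - 467)) = √(0 + √(-3163)) = √(0 + I*√3163) = √(I*√3163) = 3163^(¼)*√I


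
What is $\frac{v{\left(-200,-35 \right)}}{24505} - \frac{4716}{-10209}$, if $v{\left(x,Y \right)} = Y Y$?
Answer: $\frac{8538107}{16678103} \approx 0.51194$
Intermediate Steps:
$v{\left(x,Y \right)} = Y^{2}$
$\frac{v{\left(-200,-35 \right)}}{24505} - \frac{4716}{-10209} = \frac{\left(-35\right)^{2}}{24505} - \frac{4716}{-10209} = 1225 \cdot \frac{1}{24505} - - \frac{1572}{3403} = \frac{245}{4901} + \frac{1572}{3403} = \frac{8538107}{16678103}$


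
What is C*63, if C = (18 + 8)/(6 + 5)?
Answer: 1638/11 ≈ 148.91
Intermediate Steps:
C = 26/11 ≈ 2.3636
C*63 = (26/11)*63 = 1638/11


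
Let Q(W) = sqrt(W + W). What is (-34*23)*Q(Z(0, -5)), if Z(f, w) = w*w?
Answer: -3910*sqrt(2) ≈ -5529.6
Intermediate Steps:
Z(f, w) = w**2
Q(W) = sqrt(2)*sqrt(W) (Q(W) = sqrt(2*W) = sqrt(2)*sqrt(W))
(-34*23)*Q(Z(0, -5)) = (-34*23)*(sqrt(2)*sqrt((-5)**2)) = -782*sqrt(2)*sqrt(25) = -782*sqrt(2)*5 = -3910*sqrt(2)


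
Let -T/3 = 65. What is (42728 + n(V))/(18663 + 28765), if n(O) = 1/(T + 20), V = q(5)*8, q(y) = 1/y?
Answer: 7477399/8299900 ≈ 0.90090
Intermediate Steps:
T = -195 (T = -3*65 = -195)
V = 8/5 ≈ 1.6000
n(O) = -1/175 (n(O) = 1/(-195 + 20) = 1/(-175) = -1/175)
(42728 + n(V))/(18663 + 28765) = (42728 - 1/175)/(18663 + 28765) = (7477399/175)/47428 = (7477399/175)*(1/47428) = 7477399/8299900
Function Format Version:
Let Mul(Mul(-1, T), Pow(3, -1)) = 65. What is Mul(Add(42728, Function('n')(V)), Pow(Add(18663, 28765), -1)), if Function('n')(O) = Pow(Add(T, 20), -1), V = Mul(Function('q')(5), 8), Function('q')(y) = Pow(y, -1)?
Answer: Rational(7477399, 8299900) ≈ 0.90090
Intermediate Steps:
T = -195 (T = Mul(-3, 65) = -195)
V = Rational(8, 5) (V = Mul(Pow(5, -1), 8) = Mul(Rational(1, 5), 8) = Rational(8, 5) ≈ 1.6000)
Function('n')(O) = Rational(-1, 175) (Function('n')(O) = Pow(Add(-195, 20), -1) = Pow(-175, -1) = Rational(-1, 175))
Mul(Add(42728, Function('n')(V)), Pow(Add(18663, 28765), -1)) = Mul(Add(42728, Rational(-1, 175)), Pow(Add(18663, 28765), -1)) = Mul(Rational(7477399, 175), Pow(47428, -1)) = Mul(Rational(7477399, 175), Rational(1, 47428)) = Rational(7477399, 8299900)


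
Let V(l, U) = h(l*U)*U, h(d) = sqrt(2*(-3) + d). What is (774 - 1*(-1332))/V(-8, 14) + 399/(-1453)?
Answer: -399/1453 - 1053*I*sqrt(118)/826 ≈ -0.2746 - 13.848*I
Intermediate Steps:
h(d) = sqrt(-6 + d)
V(l, U) = U*sqrt(-6 + U*l) (V(l, U) = sqrt(-6 + l*U)*U = sqrt(-6 + U*l)*U = U*sqrt(-6 + U*l))
(774 - 1*(-1332))/V(-8, 14) + 399/(-1453) = (774 - 1*(-1332))/((14*sqrt(-6 + 14*(-8)))) + 399/(-1453) = (774 + 1332)/((14*sqrt(-6 - 112))) + 399*(-1/1453) = 2106/((14*sqrt(-118))) - 399/1453 = 2106/((14*(I*sqrt(118)))) - 399/1453 = 2106/((14*I*sqrt(118))) - 399/1453 = 2106*(-I*sqrt(118)/1652) - 399/1453 = -1053*I*sqrt(118)/826 - 399/1453 = -399/1453 - 1053*I*sqrt(118)/826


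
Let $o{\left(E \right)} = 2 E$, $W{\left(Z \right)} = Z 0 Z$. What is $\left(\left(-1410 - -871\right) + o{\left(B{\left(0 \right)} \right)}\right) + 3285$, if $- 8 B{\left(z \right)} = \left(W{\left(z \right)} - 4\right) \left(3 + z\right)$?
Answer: $2749$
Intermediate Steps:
$W{\left(Z \right)} = 0$ ($W{\left(Z \right)} = 0 Z = 0$)
$B{\left(z \right)} = \frac{3}{2} + \frac{z}{2}$ ($B{\left(z \right)} = - \frac{\left(0 - 4\right) \left(3 + z\right)}{8} = - \frac{\left(-4\right) \left(3 + z\right)}{8} = - \frac{-12 - 4 z}{8} = \frac{3}{2} + \frac{z}{2}$)
$\left(\left(-1410 - -871\right) + o{\left(B{\left(0 \right)} \right)}\right) + 3285 = \left(\left(-1410 - -871\right) + 2 \left(\frac{3}{2} + \frac{1}{2} \cdot 0\right)\right) + 3285 = \left(\left(-1410 + 871\right) + 2 \left(\frac{3}{2} + 0\right)\right) + 3285 = \left(-539 + 2 \cdot \frac{3}{2}\right) + 3285 = \left(-539 + 3\right) + 3285 = -536 + 3285 = 2749$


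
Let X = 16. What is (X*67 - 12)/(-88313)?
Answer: -1060/88313 ≈ -0.012003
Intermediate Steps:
(X*67 - 12)/(-88313) = (16*67 - 12)/(-88313) = (1072 - 12)*(-1/88313) = 1060*(-1/88313) = -1060/88313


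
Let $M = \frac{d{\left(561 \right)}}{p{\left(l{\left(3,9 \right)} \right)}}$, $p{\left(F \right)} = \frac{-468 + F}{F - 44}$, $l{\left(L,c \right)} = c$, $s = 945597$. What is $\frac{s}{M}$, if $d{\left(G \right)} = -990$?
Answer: $- \frac{48225447}{3850} \approx -12526.0$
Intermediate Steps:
$p{\left(F \right)} = \frac{-468 + F}{-44 + F}$
$M = - \frac{3850}{51}$ ($M = - \frac{990}{\frac{1}{-44 + 9} \left(-468 + 9\right)} = - \frac{990}{\frac{1}{-35} \left(-459\right)} = - \frac{990}{\left(- \frac{1}{35}\right) \left(-459\right)} = - \frac{990}{\frac{459}{35}} = \left(-990\right) \frac{35}{459} = - \frac{3850}{51} \approx -75.49$)
$\frac{s}{M} = \frac{945597}{- \frac{3850}{51}} = 945597 \left(- \frac{51}{3850}\right) = - \frac{48225447}{3850}$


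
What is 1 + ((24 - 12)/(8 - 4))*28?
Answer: 85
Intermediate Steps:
1 + ((24 - 12)/(8 - 4))*28 = 1 + (12/4)*28 = 1 + (12*(1/4))*28 = 1 + 3*28 = 1 + 84 = 85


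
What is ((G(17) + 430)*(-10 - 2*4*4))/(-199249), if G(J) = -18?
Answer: 17304/199249 ≈ 0.086846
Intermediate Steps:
((G(17) + 430)*(-10 - 2*4*4))/(-199249) = ((-18 + 430)*(-10 - 2*4*4))/(-199249) = (412*(-10 - 8*4))*(-1/199249) = (412*(-10 - 32))*(-1/199249) = (412*(-42))*(-1/199249) = -17304*(-1/199249) = 17304/199249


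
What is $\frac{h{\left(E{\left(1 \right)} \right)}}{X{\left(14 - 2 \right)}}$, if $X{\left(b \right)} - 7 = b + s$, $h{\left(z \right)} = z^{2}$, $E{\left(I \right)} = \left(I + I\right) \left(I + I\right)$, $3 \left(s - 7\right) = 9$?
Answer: $\frac{16}{29} \approx 0.55172$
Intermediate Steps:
$s = 10$ ($s = 7 + \frac{1}{3} \cdot 9 = 7 + 3 = 10$)
$E{\left(I \right)} = 4 I^{2}$ ($E{\left(I \right)} = 2 I 2 I = 4 I^{2}$)
$X{\left(b \right)} = 17 + b$ ($X{\left(b \right)} = 7 + \left(b + 10\right) = 7 + \left(10 + b\right) = 17 + b$)
$\frac{h{\left(E{\left(1 \right)} \right)}}{X{\left(14 - 2 \right)}} = \frac{\left(4 \cdot 1^{2}\right)^{2}}{17 + \left(14 - 2\right)} = \frac{\left(4 \cdot 1\right)^{2}}{17 + \left(14 - 2\right)} = \frac{4^{2}}{17 + 12} = \frac{16}{29}$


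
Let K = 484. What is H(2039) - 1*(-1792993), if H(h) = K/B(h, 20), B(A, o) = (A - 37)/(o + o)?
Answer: 163163243/91 ≈ 1.7930e+6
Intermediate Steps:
B(A, o) = (-37 + A)/(2*o) (B(A, o) = (-37 + A)/((2*o)) = (-37 + A)*(1/(2*o)) = (-37 + A)/(2*o))
H(h) = 484/(-37/40 + h/40) (H(h) = 484/(((½)*(-37 + h)/20)) = 484/(((½)*(1/20)*(-37 + h))) = 484/(-37/40 + h/40))
H(2039) - 1*(-1792993) = 19360/(-37 + 2039) - 1*(-1792993) = 19360/2002 + 1792993 = 19360*(1/2002) + 1792993 = 880/91 + 1792993 = 163163243/91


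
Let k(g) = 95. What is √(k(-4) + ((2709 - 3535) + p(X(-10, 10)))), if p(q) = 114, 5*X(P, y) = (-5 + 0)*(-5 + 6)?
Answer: I*√617 ≈ 24.839*I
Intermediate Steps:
X(P, y) = -1 (X(P, y) = ((-5 + 0)*(-5 + 6))/5 = (-5*1)/5 = (⅕)*(-5) = -1)
√(k(-4) + ((2709 - 3535) + p(X(-10, 10)))) = √(95 + ((2709 - 3535) + 114)) = √(95 + (-826 + 114)) = √(95 - 712) = √(-617) = I*√617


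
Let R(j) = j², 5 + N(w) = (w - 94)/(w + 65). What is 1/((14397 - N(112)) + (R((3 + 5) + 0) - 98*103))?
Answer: 59/257942 ≈ 0.00022873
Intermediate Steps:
N(w) = -5 + (-94 + w)/(65 + w) (N(w) = -5 + (w - 94)/(w + 65) = -5 + (-94 + w)/(65 + w))
1/((14397 - N(112)) + (R((3 + 5) + 0) - 98*103)) = 1/((14397 - (-419 - 4*112)/(65 + 112)) + (((3 + 5) + 0)² - 98*103)) = 1/((14397 - (-419 - 448)/177) + ((8 + 0)² - 10094)) = 1/((14397 - (-867)/177) + (8² - 10094)) = 1/((14397 - 1*(-289/59)) + (64 - 10094)) = 1/((14397 + 289/59) - 10030) = 1/(849712/59 - 10030) = 1/(257942/59) = 59/257942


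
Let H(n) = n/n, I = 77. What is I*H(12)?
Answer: 77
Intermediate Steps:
H(n) = 1
I*H(12) = 77*1 = 77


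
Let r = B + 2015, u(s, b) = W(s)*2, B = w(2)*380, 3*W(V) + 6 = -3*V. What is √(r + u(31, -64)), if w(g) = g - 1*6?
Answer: √429 ≈ 20.712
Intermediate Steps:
W(V) = -2 - V (W(V) = -2 + (-3*V)/3 = -2 - V)
w(g) = -6 + g (w(g) = g - 6 = -6 + g)
B = -1520 (B = (-6 + 2)*380 = -4*380 = -1520)
u(s, b) = -4 - 2*s (u(s, b) = (-2 - s)*2 = -4 - 2*s)
r = 495 (r = -1520 + 2015 = 495)
√(r + u(31, -64)) = √(495 + (-4 - 2*31)) = √(495 + (-4 - 62)) = √(495 - 66) = √429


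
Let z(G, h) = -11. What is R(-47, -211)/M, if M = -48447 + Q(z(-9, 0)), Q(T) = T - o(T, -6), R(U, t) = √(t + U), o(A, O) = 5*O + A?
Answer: -I*√258/48417 ≈ -0.00033175*I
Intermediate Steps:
o(A, O) = A + 5*O
R(U, t) = √(U + t)
Q(T) = 30 (Q(T) = T - (T + 5*(-6)) = T - (T - 30) = T - (-30 + T) = T + (30 - T) = 30)
M = -48417 (M = -48447 + 30 = -48417)
R(-47, -211)/M = √(-47 - 211)/(-48417) = √(-258)*(-1/48417) = (I*√258)*(-1/48417) = -I*√258/48417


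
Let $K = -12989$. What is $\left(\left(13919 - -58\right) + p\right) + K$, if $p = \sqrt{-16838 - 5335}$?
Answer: $988 + i \sqrt{22173} \approx 988.0 + 148.91 i$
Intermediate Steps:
$p = i \sqrt{22173}$ ($p = \sqrt{-22173} = i \sqrt{22173} \approx 148.91 i$)
$\left(\left(13919 - -58\right) + p\right) + K = \left(\left(13919 - -58\right) + i \sqrt{22173}\right) - 12989 = \left(\left(13919 + 58\right) + i \sqrt{22173}\right) - 12989 = \left(13977 + i \sqrt{22173}\right) - 12989 = 988 + i \sqrt{22173}$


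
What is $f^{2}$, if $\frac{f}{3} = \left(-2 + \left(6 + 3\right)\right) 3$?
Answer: $3969$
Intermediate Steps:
$f = 63$ ($f = 3 \left(-2 + \left(6 + 3\right)\right) 3 = 3 \left(-2 + 9\right) 3 = 3 \cdot 7 \cdot 3 = 3 \cdot 21 = 63$)
$f^{2} = 63^{2} = 3969$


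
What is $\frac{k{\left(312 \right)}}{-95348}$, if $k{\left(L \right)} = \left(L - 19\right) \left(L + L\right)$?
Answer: $- \frac{45708}{23837} \approx -1.9175$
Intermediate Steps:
$k{\left(L \right)} = 2 L \left(-19 + L\right)$ ($k{\left(L \right)} = \left(-19 + L\right) 2 L = 2 L \left(-19 + L\right)$)
$\frac{k{\left(312 \right)}}{-95348} = \frac{2 \cdot 312 \left(-19 + 312\right)}{-95348} = 2 \cdot 312 \cdot 293 \left(- \frac{1}{95348}\right) = 182832 \left(- \frac{1}{95348}\right) = - \frac{45708}{23837}$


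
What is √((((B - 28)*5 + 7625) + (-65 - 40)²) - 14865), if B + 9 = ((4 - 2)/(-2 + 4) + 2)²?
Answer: 27*√5 ≈ 60.374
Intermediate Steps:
B = 0 (B = -9 + ((4 - 2)/(-2 + 4) + 2)² = -9 + (2/2 + 2)² = -9 + (2*(½) + 2)² = -9 + (1 + 2)² = -9 + 3² = -9 + 9 = 0)
√((((B - 28)*5 + 7625) + (-65 - 40)²) - 14865) = √((((0 - 28)*5 + 7625) + (-65 - 40)²) - 14865) = √(((-28*5 + 7625) + (-105)²) - 14865) = √(((-140 + 7625) + 11025) - 14865) = √((7485 + 11025) - 14865) = √(18510 - 14865) = √3645 = 27*√5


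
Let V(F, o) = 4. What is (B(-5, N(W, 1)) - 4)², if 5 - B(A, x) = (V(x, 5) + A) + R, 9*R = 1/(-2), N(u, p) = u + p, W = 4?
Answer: 1369/324 ≈ 4.2253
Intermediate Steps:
N(u, p) = p + u
R = -1/18 (R = (⅑)/(-2) = (⅑)*(-½) = -1/18 ≈ -0.055556)
B(A, x) = 19/18 - A (B(A, x) = 5 - ((4 + A) - 1/18) = 5 - (71/18 + A) = 5 + (-71/18 - A) = 19/18 - A)
(B(-5, N(W, 1)) - 4)² = ((19/18 - 1*(-5)) - 4)² = ((19/18 + 5) - 4)² = (109/18 - 4)² = (37/18)² = 1369/324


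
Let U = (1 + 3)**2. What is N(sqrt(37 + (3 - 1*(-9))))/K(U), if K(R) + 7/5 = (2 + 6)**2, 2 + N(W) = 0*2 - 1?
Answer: -15/313 ≈ -0.047923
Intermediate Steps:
U = 16 (U = 4**2 = 16)
N(W) = -3 (N(W) = -2 + (0*2 - 1) = -2 + (0 - 1) = -2 - 1 = -3)
K(R) = 313/5 (K(R) = -7/5 + (2 + 6)**2 = -7/5 + 8**2 = -7/5 + 64 = 313/5)
N(sqrt(37 + (3 - 1*(-9))))/K(U) = -3/313/5 = -3*5/313 = -15/313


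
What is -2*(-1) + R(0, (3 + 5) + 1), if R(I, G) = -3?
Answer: -1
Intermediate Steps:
-2*(-1) + R(0, (3 + 5) + 1) = -2*(-1) - 3 = 2 - 3 = -1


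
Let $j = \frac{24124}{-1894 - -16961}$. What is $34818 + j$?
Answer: $\frac{524626930}{15067} \approx 34820.0$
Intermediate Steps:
$j = \frac{24124}{15067}$ ($j = \frac{24124}{-1894 + 16961} = \frac{24124}{15067} \approx 1.6011$)
$34818 + j = 34818 + \frac{24124}{15067} = \frac{524626930}{15067}$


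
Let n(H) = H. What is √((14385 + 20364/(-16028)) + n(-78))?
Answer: √229693493406/4007 ≈ 119.61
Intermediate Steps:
√((14385 + 20364/(-16028)) + n(-78)) = √((14385 + 20364/(-16028)) - 78) = √((14385 + 20364*(-1/16028)) - 78) = √((14385 - 5091/4007) - 78) = √(57635604/4007 - 78) = √(57323058/4007) = √229693493406/4007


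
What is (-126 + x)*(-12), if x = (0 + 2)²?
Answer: 1464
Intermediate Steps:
x = 4 (x = 2² = 4)
(-126 + x)*(-12) = (-126 + 4)*(-12) = -122*(-12) = 1464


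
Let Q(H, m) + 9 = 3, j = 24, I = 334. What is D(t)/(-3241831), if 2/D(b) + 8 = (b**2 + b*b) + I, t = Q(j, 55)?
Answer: -1/645124369 ≈ -1.5501e-9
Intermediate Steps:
Q(H, m) = -6 (Q(H, m) = -9 + 3 = -6)
t = -6
D(b) = 2/(326 + 2*b**2) (D(b) = 2/(-8 + ((b**2 + b*b) + 334)) = 2/(-8 + ((b**2 + b**2) + 334)) = 2/(-8 + (2*b**2 + 334)) = 2/(-8 + (334 + 2*b**2)) = 2/(326 + 2*b**2))
D(t)/(-3241831) = 1/((163 + (-6)**2)*(-3241831)) = -1/3241831/(163 + 36) = -1/3241831/199 = (1/199)*(-1/3241831) = -1/645124369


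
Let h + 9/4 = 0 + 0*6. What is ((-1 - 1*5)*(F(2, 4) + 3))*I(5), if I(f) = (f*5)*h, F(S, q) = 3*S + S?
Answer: 7425/2 ≈ 3712.5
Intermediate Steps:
h = -9/4 (h = -9/4 + (0 + 0*6) = -9/4 + (0 + 0) = -9/4 + 0 = -9/4 ≈ -2.2500)
F(S, q) = 4*S
I(f) = -45*f/4 (I(f) = (f*5)*(-9/4) = (5*f)*(-9/4) = -45*f/4)
((-1 - 1*5)*(F(2, 4) + 3))*I(5) = ((-1 - 1*5)*(4*2 + 3))*(-45/4*5) = ((-1 - 5)*(8 + 3))*(-225/4) = -6*11*(-225/4) = -66*(-225/4) = 7425/2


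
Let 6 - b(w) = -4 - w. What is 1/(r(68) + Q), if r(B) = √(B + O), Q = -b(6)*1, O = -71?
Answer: -16/259 - I*√3/259 ≈ -0.061776 - 0.0066875*I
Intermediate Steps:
b(w) = 10 + w (b(w) = 6 - (-4 - w) = 6 + (4 + w) = 10 + w)
Q = -16 (Q = -(10 + 6)*1 = -1*16*1 = -16*1 = -16)
r(B) = √(-71 + B) (r(B) = √(B - 71) = √(-71 + B))
1/(r(68) + Q) = 1/(√(-71 + 68) - 16) = 1/(√(-3) - 16) = 1/(I*√3 - 16) = 1/(-16 + I*√3)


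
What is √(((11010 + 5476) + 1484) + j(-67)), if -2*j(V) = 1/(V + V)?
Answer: √322669387/134 ≈ 134.05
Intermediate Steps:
j(V) = -1/(4*V) (j(V) = -1/(2*(V + V)) = -1/(2*V)/2 = -1/(4*V))
√(((11010 + 5476) + 1484) + j(-67)) = √(((11010 + 5476) + 1484) - ¼/(-67)) = √((16486 + 1484) - ¼*(-1/67)) = √(17970 + 1/268) = √(4815961/268) = √322669387/134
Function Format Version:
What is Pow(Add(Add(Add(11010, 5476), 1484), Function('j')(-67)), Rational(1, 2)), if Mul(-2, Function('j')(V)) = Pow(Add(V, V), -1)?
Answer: Mul(Rational(1, 134), Pow(322669387, Rational(1, 2))) ≈ 134.05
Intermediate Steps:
Function('j')(V) = Mul(Rational(-1, 4), Pow(V, -1)) (Function('j')(V) = Mul(Rational(-1, 2), Pow(Add(V, V), -1)) = Mul(Rational(-1, 2), Pow(Mul(2, V), -1)) = Mul(Rational(-1, 2), Mul(Rational(1, 2), Pow(V, -1))) = Mul(Rational(-1, 4), Pow(V, -1)))
Pow(Add(Add(Add(11010, 5476), 1484), Function('j')(-67)), Rational(1, 2)) = Pow(Add(Add(Add(11010, 5476), 1484), Mul(Rational(-1, 4), Pow(-67, -1))), Rational(1, 2)) = Pow(Add(Add(16486, 1484), Mul(Rational(-1, 4), Rational(-1, 67))), Rational(1, 2)) = Pow(Add(17970, Rational(1, 268)), Rational(1, 2)) = Pow(Rational(4815961, 268), Rational(1, 2)) = Mul(Rational(1, 134), Pow(322669387, Rational(1, 2)))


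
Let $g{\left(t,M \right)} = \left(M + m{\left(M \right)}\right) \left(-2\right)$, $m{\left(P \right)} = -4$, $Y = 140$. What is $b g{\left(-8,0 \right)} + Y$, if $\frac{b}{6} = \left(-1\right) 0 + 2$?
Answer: $236$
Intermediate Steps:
$g{\left(t,M \right)} = 8 - 2 M$ ($g{\left(t,M \right)} = \left(M - 4\right) \left(-2\right) = \left(-4 + M\right) \left(-2\right) = 8 - 2 M$)
$b = 12$ ($b = 6 \left(\left(-1\right) 0 + 2\right) = 6 \left(0 + 2\right) = 6 \cdot 2 = 12$)
$b g{\left(-8,0 \right)} + Y = 12 \left(8 - 0\right) + 140 = 12 \left(8 + 0\right) + 140 = 12 \cdot 8 + 140 = 96 + 140 = 236$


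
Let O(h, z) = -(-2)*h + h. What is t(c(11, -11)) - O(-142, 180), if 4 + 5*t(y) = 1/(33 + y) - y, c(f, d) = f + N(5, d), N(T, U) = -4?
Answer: 84761/200 ≈ 423.81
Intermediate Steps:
c(f, d) = -4 + f (c(f, d) = f - 4 = -4 + f)
t(y) = -⅘ - y/5 + 1/(5*(33 + y)) (t(y) = -⅘ + (1/(33 + y) - y)/5 = -⅘ + (-y/5 + 1/(5*(33 + y))) = -⅘ - y/5 + 1/(5*(33 + y)))
O(h, z) = 3*h (O(h, z) = 2*h + h = 3*h)
t(c(11, -11)) - O(-142, 180) = (-131 - (-4 + 11)² - 37*(-4 + 11))/(5*(33 + (-4 + 11))) - 3*(-142) = (-131 - 1*7² - 37*7)/(5*(33 + 7)) - 1*(-426) = (⅕)*(-131 - 1*49 - 259)/40 + 426 = (⅕)*(1/40)*(-131 - 49 - 259) + 426 = (⅕)*(1/40)*(-439) + 426 = -439/200 + 426 = 84761/200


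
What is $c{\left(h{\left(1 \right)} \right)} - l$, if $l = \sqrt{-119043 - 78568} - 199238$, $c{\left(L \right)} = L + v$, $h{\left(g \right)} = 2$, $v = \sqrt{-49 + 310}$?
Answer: $199240 + 3 \sqrt{29} - i \sqrt{197611} \approx 1.9926 \cdot 10^{5} - 444.53 i$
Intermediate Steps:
$v = 3 \sqrt{29}$ ($v = \sqrt{261} = 3 \sqrt{29} \approx 16.155$)
$c{\left(L \right)} = L + 3 \sqrt{29}$
$l = -199238 + i \sqrt{197611}$ ($l = \sqrt{-197611} - 199238 = i \sqrt{197611} - 199238 = -199238 + i \sqrt{197611} \approx -1.9924 \cdot 10^{5} + 444.53 i$)
$c{\left(h{\left(1 \right)} \right)} - l = \left(2 + 3 \sqrt{29}\right) - \left(-199238 + i \sqrt{197611}\right) = \left(2 + 3 \sqrt{29}\right) + \left(199238 - i \sqrt{197611}\right) = 199240 + 3 \sqrt{29} - i \sqrt{197611}$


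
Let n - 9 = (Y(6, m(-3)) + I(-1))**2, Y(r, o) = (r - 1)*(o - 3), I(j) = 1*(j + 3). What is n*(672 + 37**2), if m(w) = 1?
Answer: 148993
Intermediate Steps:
I(j) = 3 + j (I(j) = 1*(3 + j) = 3 + j)
Y(r, o) = (-1 + r)*(-3 + o)
n = 73 (n = 9 + ((3 - 1*1 - 3*6 + 1*6) + (3 - 1))**2 = 9 + ((3 - 1 - 18 + 6) + 2)**2 = 9 + (-10 + 2)**2 = 9 + (-8)**2 = 9 + 64 = 73)
n*(672 + 37**2) = 73*(672 + 37**2) = 73*(672 + 1369) = 73*2041 = 148993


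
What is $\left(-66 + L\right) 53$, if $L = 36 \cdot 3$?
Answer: $2226$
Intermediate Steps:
$L = 108$
$\left(-66 + L\right) 53 = \left(-66 + 108\right) 53 = 42 \cdot 53 = 2226$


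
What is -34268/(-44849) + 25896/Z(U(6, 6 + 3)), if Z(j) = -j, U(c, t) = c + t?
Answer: -386965228/224245 ≈ -1725.6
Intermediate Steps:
-34268/(-44849) + 25896/Z(U(6, 6 + 3)) = -34268/(-44849) + 25896/((-(6 + (6 + 3)))) = -34268*(-1/44849) + 25896/((-(6 + 9))) = 34268/44849 + 25896/((-1*15)) = 34268/44849 + 25896/(-15) = 34268/44849 + 25896*(-1/15) = 34268/44849 - 8632/5 = -386965228/224245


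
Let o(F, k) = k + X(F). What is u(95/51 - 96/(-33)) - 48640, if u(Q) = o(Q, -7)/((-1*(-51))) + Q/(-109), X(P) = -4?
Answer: -2974303226/61149 ≈ -48640.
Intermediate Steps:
o(F, k) = -4 + k (o(F, k) = k - 4 = -4 + k)
u(Q) = -11/51 - Q/109 (u(Q) = (-4 - 7)/((-1*(-51))) + Q/(-109) = -11/51 + Q*(-1/109) = -11*1/51 - Q/109 = -11/51 - Q/109)
u(95/51 - 96/(-33)) - 48640 = (-11/51 - (95/51 - 96/(-33))/109) - 48640 = (-11/51 - (95*(1/51) - 96*(-1/33))/109) - 48640 = (-11/51 - (95/51 + 32/11)/109) - 48640 = (-11/51 - 1/109*2677/561) - 48640 = (-11/51 - 2677/61149) - 48640 = -15866/61149 - 48640 = -2974303226/61149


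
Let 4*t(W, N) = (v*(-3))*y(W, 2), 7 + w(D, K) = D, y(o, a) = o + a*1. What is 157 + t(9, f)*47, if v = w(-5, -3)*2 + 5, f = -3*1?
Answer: 30097/4 ≈ 7524.3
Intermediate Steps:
y(o, a) = a + o (y(o, a) = o + a = a + o)
w(D, K) = -7 + D
f = -3
v = -19 (v = (-7 - 5)*2 + 5 = -12*2 + 5 = -24 + 5 = -19)
t(W, N) = 57/2 + 57*W/4 (t(W, N) = ((-19*(-3))*(2 + W))/4 = (57*(2 + W))/4 = (114 + 57*W)/4 = 57/2 + 57*W/4)
157 + t(9, f)*47 = 157 + (57/2 + (57/4)*9)*47 = 157 + (57/2 + 513/4)*47 = 157 + (627/4)*47 = 157 + 29469/4 = 30097/4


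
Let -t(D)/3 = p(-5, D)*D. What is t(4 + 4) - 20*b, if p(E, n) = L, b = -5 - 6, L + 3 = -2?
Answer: 340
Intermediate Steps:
L = -5 (L = -3 - 2 = -5)
b = -11
p(E, n) = -5
t(D) = 15*D (t(D) = -(-15)*D = 15*D)
t(4 + 4) - 20*b = 15*(4 + 4) - 20*(-11) = 15*8 + 220 = 120 + 220 = 340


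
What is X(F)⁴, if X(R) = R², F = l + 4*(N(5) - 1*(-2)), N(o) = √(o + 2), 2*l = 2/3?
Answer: 53781967902721/6561 + 6775890509600*√7/2187 ≈ 1.6394e+10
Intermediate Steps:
l = ⅓ (l = (2/3)/2 = (2*(⅓))/2 = (½)*(⅔) = ⅓ ≈ 0.33333)
N(o) = √(2 + o)
F = 25/3 + 4*√7 (F = ⅓ + 4*(√(2 + 5) - 1*(-2)) = ⅓ + 4*(√7 + 2) = ⅓ + 4*(2 + √7) = ⅓ + (8 + 4*√7) = 25/3 + 4*√7 ≈ 18.916)
X(F)⁴ = ((25/3 + 4*√7)²)⁴ = (25/3 + 4*√7)⁸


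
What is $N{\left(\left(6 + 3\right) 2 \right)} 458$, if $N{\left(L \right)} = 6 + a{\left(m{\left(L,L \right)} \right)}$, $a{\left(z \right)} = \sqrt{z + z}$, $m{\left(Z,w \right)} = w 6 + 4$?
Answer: $2748 + 1832 \sqrt{14} \approx 9602.7$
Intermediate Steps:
$m{\left(Z,w \right)} = 4 + 6 w$ ($m{\left(Z,w \right)} = 6 w + 4 = 4 + 6 w$)
$a{\left(z \right)} = \sqrt{2} \sqrt{z}$ ($a{\left(z \right)} = \sqrt{2 z} = \sqrt{2} \sqrt{z}$)
$N{\left(L \right)} = 6 + \sqrt{2} \sqrt{4 + 6 L}$
$N{\left(\left(6 + 3\right) 2 \right)} 458 = \left(6 + 2 \sqrt{2 + 3 \left(6 + 3\right) 2}\right) 458 = \left(6 + 2 \sqrt{2 + 3 \cdot 9 \cdot 2}\right) 458 = \left(6 + 2 \sqrt{2 + 3 \cdot 18}\right) 458 = \left(6 + 2 \sqrt{2 + 54}\right) 458 = \left(6 + 2 \sqrt{56}\right) 458 = \left(6 + 2 \cdot 2 \sqrt{14}\right) 458 = \left(6 + 4 \sqrt{14}\right) 458 = 2748 + 1832 \sqrt{14}$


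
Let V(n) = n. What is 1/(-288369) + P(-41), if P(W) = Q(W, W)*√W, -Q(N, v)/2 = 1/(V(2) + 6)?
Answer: -1/288369 - I*√41/4 ≈ -3.4678e-6 - 1.6008*I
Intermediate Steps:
Q(N, v) = -¼ (Q(N, v) = -2/(2 + 6) = -2/8 = -2*⅛ = -¼)
P(W) = -√W/4
1/(-288369) + P(-41) = 1/(-288369) - I*√41/4 = -1/288369 - I*√41/4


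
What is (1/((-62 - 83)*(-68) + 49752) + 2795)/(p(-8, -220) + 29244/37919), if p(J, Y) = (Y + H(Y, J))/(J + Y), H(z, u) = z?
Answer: 51445713979029/49716390968 ≈ 1034.8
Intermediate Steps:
p(J, Y) = 2*Y/(J + Y) (p(J, Y) = (Y + Y)/(J + Y) = (2*Y)/(J + Y) = 2*Y/(J + Y))
(1/((-62 - 83)*(-68) + 49752) + 2795)/(p(-8, -220) + 29244/37919) = (1/((-62 - 83)*(-68) + 49752) + 2795)/(2*(-220)/(-8 - 220) + 29244/37919) = (1/(-145*(-68) + 49752) + 2795)/(2*(-220)/(-228) + 29244*(1/37919)) = (1/(9860 + 49752) + 2795)/(2*(-220)*(-1/228) + 29244/37919) = (1/59612 + 2795)/(110/57 + 29244/37919) = (1/59612 + 2795)/(5837998/2161383) = (166615541/59612)*(2161383/5837998) = 51445713979029/49716390968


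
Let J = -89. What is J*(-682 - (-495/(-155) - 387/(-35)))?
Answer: 67233448/1085 ≈ 61966.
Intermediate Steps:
J*(-682 - (-495/(-155) - 387/(-35))) = -89*(-682 - (-495/(-155) - 387/(-35))) = -89*(-682 - (-495*(-1/155) - 387*(-1/35))) = -89*(-682 - (99/31 + 387/35)) = -89*(-682 - 1*15462/1085) = -89*(-682 - 15462/1085) = -89*(-755432/1085) = 67233448/1085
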